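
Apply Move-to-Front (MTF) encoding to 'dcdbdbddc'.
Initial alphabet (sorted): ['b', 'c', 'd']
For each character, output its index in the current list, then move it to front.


MTF encoding:
'd': index 2 in ['b', 'c', 'd'] -> ['d', 'b', 'c']
'c': index 2 in ['d', 'b', 'c'] -> ['c', 'd', 'b']
'd': index 1 in ['c', 'd', 'b'] -> ['d', 'c', 'b']
'b': index 2 in ['d', 'c', 'b'] -> ['b', 'd', 'c']
'd': index 1 in ['b', 'd', 'c'] -> ['d', 'b', 'c']
'b': index 1 in ['d', 'b', 'c'] -> ['b', 'd', 'c']
'd': index 1 in ['b', 'd', 'c'] -> ['d', 'b', 'c']
'd': index 0 in ['d', 'b', 'c'] -> ['d', 'b', 'c']
'c': index 2 in ['d', 'b', 'c'] -> ['c', 'd', 'b']


Output: [2, 2, 1, 2, 1, 1, 1, 0, 2]


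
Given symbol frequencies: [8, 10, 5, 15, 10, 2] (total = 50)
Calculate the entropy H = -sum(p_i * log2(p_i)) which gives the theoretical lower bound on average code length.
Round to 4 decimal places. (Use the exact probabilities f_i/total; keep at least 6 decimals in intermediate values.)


Per-symbol terms -p_i * log2(p_i) with p_i = f_i/50:
  p = 8/50 = 0.160000: log2(p) = -2.643856, -p*log2(p) = 0.423017
  p = 10/50 = 0.200000: log2(p) = -2.321928, -p*log2(p) = 0.464386
  p = 5/50 = 0.100000: log2(p) = -3.321928, -p*log2(p) = 0.332193
  p = 15/50 = 0.300000: log2(p) = -1.736966, -p*log2(p) = 0.521090
  p = 10/50 = 0.200000: log2(p) = -2.321928, -p*log2(p) = 0.464386
  p = 2/50 = 0.040000: log2(p) = -4.643856, -p*log2(p) = 0.185754
H = 0.423017 + 0.464386 + 0.332193 + 0.521090 + 0.464386 + 0.185754 = 2.390826

H = 2.3908 bits/symbol


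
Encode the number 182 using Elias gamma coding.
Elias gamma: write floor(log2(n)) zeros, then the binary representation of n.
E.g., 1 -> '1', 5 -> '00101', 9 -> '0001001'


num_bits = floor(log2(182)) + 1 = 8
leading_zeros = num_bits - 1 = 7
binary(182) = 10110110

Elias gamma(182) = '0000000' + '10110110' = 000000010110110 (15 bits)


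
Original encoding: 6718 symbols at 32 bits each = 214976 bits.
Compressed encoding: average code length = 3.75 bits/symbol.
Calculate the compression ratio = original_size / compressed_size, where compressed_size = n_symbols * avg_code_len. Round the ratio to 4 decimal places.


original_size = n_symbols * orig_bits = 6718 * 32 = 214976 bits
compressed_size = n_symbols * avg_code_len = 6718 * 3.75 = 25192.5 bits
ratio = original_size / compressed_size = 214976 / 25192.5 = 8.5333

Compression ratio = 8.5333


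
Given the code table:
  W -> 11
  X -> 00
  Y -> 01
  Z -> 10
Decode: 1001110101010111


Decoding:
10 -> Z
01 -> Y
11 -> W
01 -> Y
01 -> Y
01 -> Y
01 -> Y
11 -> W


Result: ZYWYYYYW


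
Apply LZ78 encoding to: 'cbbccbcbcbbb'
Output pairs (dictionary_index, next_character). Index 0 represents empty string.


LZ78 encoding steps:
Dictionary: {0: ''}
Step 1: w='' (idx 0), next='c' -> output (0, 'c'), add 'c' as idx 1
Step 2: w='' (idx 0), next='b' -> output (0, 'b'), add 'b' as idx 2
Step 3: w='b' (idx 2), next='c' -> output (2, 'c'), add 'bc' as idx 3
Step 4: w='c' (idx 1), next='b' -> output (1, 'b'), add 'cb' as idx 4
Step 5: w='cb' (idx 4), next='c' -> output (4, 'c'), add 'cbc' as idx 5
Step 6: w='b' (idx 2), next='b' -> output (2, 'b'), add 'bb' as idx 6
Step 7: w='b' (idx 2), end of input -> output (2, '')


Encoded: [(0, 'c'), (0, 'b'), (2, 'c'), (1, 'b'), (4, 'c'), (2, 'b'), (2, '')]


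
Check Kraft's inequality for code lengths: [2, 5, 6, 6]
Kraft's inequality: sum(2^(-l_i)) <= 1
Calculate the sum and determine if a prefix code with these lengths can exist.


Sum = 2^(-2) + 2^(-5) + 2^(-6) + 2^(-6)
    = 0.25 + 0.03125 + 0.015625 + 0.015625
    = 20/64 = 0.3125
Since 0.3125 <= 1, Kraft's inequality IS satisfied.
A prefix code with these lengths CAN exist.

Kraft sum = 0.3125. Satisfied.


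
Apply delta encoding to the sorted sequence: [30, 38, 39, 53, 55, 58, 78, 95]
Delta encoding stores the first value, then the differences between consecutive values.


First value: 30
Deltas:
  38 - 30 = 8
  39 - 38 = 1
  53 - 39 = 14
  55 - 53 = 2
  58 - 55 = 3
  78 - 58 = 20
  95 - 78 = 17


Delta encoded: [30, 8, 1, 14, 2, 3, 20, 17]


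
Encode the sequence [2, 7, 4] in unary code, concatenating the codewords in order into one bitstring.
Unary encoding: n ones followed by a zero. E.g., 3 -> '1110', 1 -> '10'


Encode each number as n ones followed by a terminating 0:
  2 -> 110 (3 bits)
  7 -> 11111110 (8 bits)
  4 -> 11110 (5 bits)
Total length = 3 + 8 + 5 = 16 bits.

Unary([2, 7, 4]) = 1101111111011110 (16 bits)


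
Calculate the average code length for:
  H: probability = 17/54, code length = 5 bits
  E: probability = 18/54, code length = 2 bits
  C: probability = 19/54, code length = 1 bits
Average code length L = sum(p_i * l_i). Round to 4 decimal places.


Weighted contributions p_i * l_i:
  H: (17/54) * 5 = 85/54
  E: (18/54) * 2 = 36/54
  C: (19/54) * 1 = 19/54
Sum = (85 + 36 + 19)/54 = 140/54

L = 140/54 = 2.5926 bits/symbol


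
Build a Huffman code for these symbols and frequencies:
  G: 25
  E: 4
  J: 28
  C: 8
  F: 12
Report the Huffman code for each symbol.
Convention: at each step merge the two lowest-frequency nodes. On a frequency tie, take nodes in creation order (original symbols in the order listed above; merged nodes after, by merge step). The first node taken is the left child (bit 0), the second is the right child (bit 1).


Huffman tree construction:
Step 1: Merge E(4) + C(8) = 12
Step 2: Merge F(12) + (E+C)(12) = 24
Step 3: Merge (F+(E+C))(24) + G(25) = 49
Step 4: Merge J(28) + ((F+(E+C))+G)(49) = 77
Read each symbol's code off the tree from the root (left child = 0, right child = 1).

Codes:
  G: 11 (length 2)
  E: 1010 (length 4)
  J: 0 (length 1)
  C: 1011 (length 4)
  F: 100 (length 3)
Average code length: 162/77 = 2.1039 bits/symbol


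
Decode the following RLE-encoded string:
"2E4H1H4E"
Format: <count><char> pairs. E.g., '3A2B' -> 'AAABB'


Expanding each <count><char> pair:
  2E -> 'EE'
  4H -> 'HHHH'
  1H -> 'H'
  4E -> 'EEEE'

Decoded = EEHHHHHEEEE


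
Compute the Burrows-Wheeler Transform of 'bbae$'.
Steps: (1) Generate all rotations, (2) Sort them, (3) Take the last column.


Rotations (sorted):
  0: $bbae -> last char: e
  1: ae$bb -> last char: b
  2: bae$b -> last char: b
  3: bbae$ -> last char: $
  4: e$bba -> last char: a


BWT = ebb$a


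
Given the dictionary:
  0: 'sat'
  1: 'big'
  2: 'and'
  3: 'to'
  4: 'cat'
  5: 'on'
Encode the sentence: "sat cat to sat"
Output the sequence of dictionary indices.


Look up each word in the dictionary:
  'sat' -> 0
  'cat' -> 4
  'to' -> 3
  'sat' -> 0

Encoded: [0, 4, 3, 0]


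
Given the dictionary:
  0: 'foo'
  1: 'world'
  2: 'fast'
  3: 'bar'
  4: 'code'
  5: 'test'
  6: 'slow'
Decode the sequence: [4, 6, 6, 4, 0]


Look up each index in the dictionary:
  4 -> 'code'
  6 -> 'slow'
  6 -> 'slow'
  4 -> 'code'
  0 -> 'foo'

Decoded: "code slow slow code foo"


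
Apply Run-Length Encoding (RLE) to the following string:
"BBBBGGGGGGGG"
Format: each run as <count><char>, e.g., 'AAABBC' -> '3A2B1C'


Scanning runs left to right:
  i=0: run of 'B' x 4 -> '4B'
  i=4: run of 'G' x 8 -> '8G'

RLE = 4B8G


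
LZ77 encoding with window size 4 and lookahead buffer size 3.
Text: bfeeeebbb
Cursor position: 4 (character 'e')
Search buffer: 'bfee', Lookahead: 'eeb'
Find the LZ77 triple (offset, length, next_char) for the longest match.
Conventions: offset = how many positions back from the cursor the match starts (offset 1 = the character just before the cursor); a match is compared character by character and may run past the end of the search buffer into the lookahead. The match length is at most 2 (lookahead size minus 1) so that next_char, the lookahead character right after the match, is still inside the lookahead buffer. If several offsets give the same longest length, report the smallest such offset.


Try each offset into the search buffer:
  offset=1 (pos 3, char 'e'): match length 2
  offset=2 (pos 2, char 'e'): match length 2
  offset=3 (pos 1, char 'f'): match length 0
  offset=4 (pos 0, char 'b'): match length 0
Longest match has length 2, found at offsets 1, 2; take the smallest, offset 1.
next_char = character at position 4 + 2 = 6 -> 'b'

Best match: offset=1, length=2 (matching 'ee' starting at position 3)
LZ77 triple: (1, 2, 'b')


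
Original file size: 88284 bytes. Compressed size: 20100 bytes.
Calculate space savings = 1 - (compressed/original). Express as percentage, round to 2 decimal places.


ratio = compressed/original = 20100/88284 = 0.227674
savings = 1 - ratio = 1 - 0.227674 = 0.772326
as a percentage: 0.772326 * 100 = 77.23%

Space savings = 1 - 20100/88284 = 77.23%


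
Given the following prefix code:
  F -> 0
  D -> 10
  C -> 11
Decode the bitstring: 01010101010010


Decoding step by step:
Bits 0 -> F
Bits 10 -> D
Bits 10 -> D
Bits 10 -> D
Bits 10 -> D
Bits 10 -> D
Bits 0 -> F
Bits 10 -> D


Decoded message: FDDDDDFD


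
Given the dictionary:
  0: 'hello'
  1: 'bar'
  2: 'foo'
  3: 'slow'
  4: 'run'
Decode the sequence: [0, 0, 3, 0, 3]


Look up each index in the dictionary:
  0 -> 'hello'
  0 -> 'hello'
  3 -> 'slow'
  0 -> 'hello'
  3 -> 'slow'

Decoded: "hello hello slow hello slow"


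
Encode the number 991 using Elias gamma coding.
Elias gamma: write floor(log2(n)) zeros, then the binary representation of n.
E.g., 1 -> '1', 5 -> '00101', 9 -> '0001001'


num_bits = floor(log2(991)) + 1 = 10
leading_zeros = num_bits - 1 = 9
binary(991) = 1111011111

Elias gamma(991) = '000000000' + '1111011111' = 0000000001111011111 (19 bits)


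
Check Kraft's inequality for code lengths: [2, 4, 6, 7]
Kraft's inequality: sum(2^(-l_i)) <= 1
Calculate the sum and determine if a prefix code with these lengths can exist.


Sum = 2^(-2) + 2^(-4) + 2^(-6) + 2^(-7)
    = 0.25 + 0.0625 + 0.015625 + 0.0078125
    = 43/128 = 0.3359375
Since 0.3359375 <= 1, Kraft's inequality IS satisfied.
A prefix code with these lengths CAN exist.

Kraft sum = 0.3359375. Satisfied.


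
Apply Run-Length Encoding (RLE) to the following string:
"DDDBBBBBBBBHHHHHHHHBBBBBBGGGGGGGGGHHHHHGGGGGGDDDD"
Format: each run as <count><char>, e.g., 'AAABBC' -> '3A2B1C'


Scanning runs left to right:
  i=0: run of 'D' x 3 -> '3D'
  i=3: run of 'B' x 8 -> '8B'
  i=11: run of 'H' x 8 -> '8H'
  i=19: run of 'B' x 6 -> '6B'
  i=25: run of 'G' x 9 -> '9G'
  i=34: run of 'H' x 5 -> '5H'
  i=39: run of 'G' x 6 -> '6G'
  i=45: run of 'D' x 4 -> '4D'

RLE = 3D8B8H6B9G5H6G4D


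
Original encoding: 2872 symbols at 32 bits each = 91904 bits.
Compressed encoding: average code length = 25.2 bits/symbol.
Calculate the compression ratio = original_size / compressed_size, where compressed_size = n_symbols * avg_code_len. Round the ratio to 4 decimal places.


original_size = n_symbols * orig_bits = 2872 * 32 = 91904 bits
compressed_size = n_symbols * avg_code_len = 2872 * 25.2 = 72374.4 bits
ratio = original_size / compressed_size = 91904 / 72374.4 = 1.2698

Compression ratio = 1.2698


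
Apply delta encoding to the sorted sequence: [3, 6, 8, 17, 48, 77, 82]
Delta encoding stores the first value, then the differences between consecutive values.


First value: 3
Deltas:
  6 - 3 = 3
  8 - 6 = 2
  17 - 8 = 9
  48 - 17 = 31
  77 - 48 = 29
  82 - 77 = 5


Delta encoded: [3, 3, 2, 9, 31, 29, 5]


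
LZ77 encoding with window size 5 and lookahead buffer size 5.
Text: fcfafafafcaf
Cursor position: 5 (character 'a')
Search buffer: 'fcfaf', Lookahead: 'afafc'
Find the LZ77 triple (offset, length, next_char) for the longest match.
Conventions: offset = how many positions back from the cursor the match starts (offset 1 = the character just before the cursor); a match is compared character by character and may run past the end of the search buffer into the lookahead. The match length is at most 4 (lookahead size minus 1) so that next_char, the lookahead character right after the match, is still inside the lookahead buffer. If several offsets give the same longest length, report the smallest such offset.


Try each offset into the search buffer:
  offset=1 (pos 4, char 'f'): match length 0
  offset=2 (pos 3, char 'a'): match length 4
  offset=3 (pos 2, char 'f'): match length 0
  offset=4 (pos 1, char 'c'): match length 0
  offset=5 (pos 0, char 'f'): match length 0
Longest match has length 4 at offset 2.
next_char = character at position 5 + 4 = 9 -> 'c'

Best match: offset=2, length=4 (matching 'afaf' starting at position 3)
LZ77 triple: (2, 4, 'c')


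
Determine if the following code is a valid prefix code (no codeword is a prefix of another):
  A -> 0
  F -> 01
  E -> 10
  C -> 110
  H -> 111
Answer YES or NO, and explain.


Checking each pair (does one codeword prefix another?):
  A='0' vs F='01': prefix -- VIOLATION

NO -- this is NOT a valid prefix code. A (0) is a prefix of F (01).


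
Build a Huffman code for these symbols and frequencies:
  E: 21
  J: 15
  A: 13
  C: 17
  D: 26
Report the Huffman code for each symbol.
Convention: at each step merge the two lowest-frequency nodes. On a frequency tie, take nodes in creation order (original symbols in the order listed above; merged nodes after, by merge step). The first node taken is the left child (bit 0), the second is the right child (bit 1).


Huffman tree construction:
Step 1: Merge A(13) + J(15) = 28
Step 2: Merge C(17) + E(21) = 38
Step 3: Merge D(26) + (A+J)(28) = 54
Step 4: Merge (C+E)(38) + (D+(A+J))(54) = 92
Read each symbol's code off the tree from the root (left child = 0, right child = 1).

Codes:
  E: 01 (length 2)
  J: 111 (length 3)
  A: 110 (length 3)
  C: 00 (length 2)
  D: 10 (length 2)
Average code length: 212/92 = 2.3043 bits/symbol


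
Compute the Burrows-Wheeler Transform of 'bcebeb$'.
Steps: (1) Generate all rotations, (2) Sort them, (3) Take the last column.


Rotations (sorted):
  0: $bcebeb -> last char: b
  1: b$bcebe -> last char: e
  2: bcebeb$ -> last char: $
  3: beb$bce -> last char: e
  4: cebeb$b -> last char: b
  5: eb$bceb -> last char: b
  6: ebeb$bc -> last char: c


BWT = be$ebbc


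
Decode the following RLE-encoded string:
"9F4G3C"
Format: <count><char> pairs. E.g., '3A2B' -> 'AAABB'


Expanding each <count><char> pair:
  9F -> 'FFFFFFFFF'
  4G -> 'GGGG'
  3C -> 'CCC'

Decoded = FFFFFFFFFGGGGCCC


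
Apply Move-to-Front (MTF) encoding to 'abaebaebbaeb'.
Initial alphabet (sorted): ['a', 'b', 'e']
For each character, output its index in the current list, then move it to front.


MTF encoding:
'a': index 0 in ['a', 'b', 'e'] -> ['a', 'b', 'e']
'b': index 1 in ['a', 'b', 'e'] -> ['b', 'a', 'e']
'a': index 1 in ['b', 'a', 'e'] -> ['a', 'b', 'e']
'e': index 2 in ['a', 'b', 'e'] -> ['e', 'a', 'b']
'b': index 2 in ['e', 'a', 'b'] -> ['b', 'e', 'a']
'a': index 2 in ['b', 'e', 'a'] -> ['a', 'b', 'e']
'e': index 2 in ['a', 'b', 'e'] -> ['e', 'a', 'b']
'b': index 2 in ['e', 'a', 'b'] -> ['b', 'e', 'a']
'b': index 0 in ['b', 'e', 'a'] -> ['b', 'e', 'a']
'a': index 2 in ['b', 'e', 'a'] -> ['a', 'b', 'e']
'e': index 2 in ['a', 'b', 'e'] -> ['e', 'a', 'b']
'b': index 2 in ['e', 'a', 'b'] -> ['b', 'e', 'a']


Output: [0, 1, 1, 2, 2, 2, 2, 2, 0, 2, 2, 2]


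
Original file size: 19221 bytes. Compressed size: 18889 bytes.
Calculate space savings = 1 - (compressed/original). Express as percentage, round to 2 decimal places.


ratio = compressed/original = 18889/19221 = 0.982727
savings = 1 - ratio = 1 - 0.982727 = 0.017273
as a percentage: 0.017273 * 100 = 1.73%

Space savings = 1 - 18889/19221 = 1.73%


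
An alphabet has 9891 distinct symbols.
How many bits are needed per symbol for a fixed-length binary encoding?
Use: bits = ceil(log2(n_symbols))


log2(9891) = 13.2719
Bracket: 2^13 = 8192 < 9891 <= 2^14 = 16384
So ceil(log2(9891)) = 14

bits = ceil(log2(9891)) = ceil(13.2719) = 14 bits


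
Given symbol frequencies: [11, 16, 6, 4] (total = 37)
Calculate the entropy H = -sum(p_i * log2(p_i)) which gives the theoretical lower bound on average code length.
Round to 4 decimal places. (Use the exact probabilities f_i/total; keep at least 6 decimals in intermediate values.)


Per-symbol terms -p_i * log2(p_i) with p_i = f_i/37:
  p = 11/37 = 0.297297: log2(p) = -1.750022, -p*log2(p) = 0.520277
  p = 16/37 = 0.432432: log2(p) = -1.209453, -p*log2(p) = 0.523007
  p = 6/37 = 0.162162: log2(p) = -2.624491, -p*log2(p) = 0.425593
  p = 4/37 = 0.108108: log2(p) = -3.209453, -p*log2(p) = 0.346968
H = 0.520277 + 0.523007 + 0.425593 + 0.346968 = 1.815845

H = 1.8158 bits/symbol


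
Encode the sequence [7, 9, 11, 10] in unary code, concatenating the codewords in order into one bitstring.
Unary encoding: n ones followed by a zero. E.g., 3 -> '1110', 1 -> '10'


Encode each number as n ones followed by a terminating 0:
  7 -> 11111110 (8 bits)
  9 -> 1111111110 (10 bits)
  11 -> 111111111110 (12 bits)
  10 -> 11111111110 (11 bits)
Total length = 8 + 10 + 12 + 11 = 41 bits.

Unary([7, 9, 11, 10]) = 11111110111111111011111111111011111111110 (41 bits)


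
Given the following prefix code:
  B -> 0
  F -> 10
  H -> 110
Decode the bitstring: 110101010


Decoding step by step:
Bits 110 -> H
Bits 10 -> F
Bits 10 -> F
Bits 10 -> F


Decoded message: HFFF


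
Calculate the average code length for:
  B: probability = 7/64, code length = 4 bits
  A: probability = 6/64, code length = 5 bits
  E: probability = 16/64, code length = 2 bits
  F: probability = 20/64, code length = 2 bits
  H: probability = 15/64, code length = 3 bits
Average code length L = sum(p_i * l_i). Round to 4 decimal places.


Weighted contributions p_i * l_i:
  B: (7/64) * 4 = 28/64
  A: (6/64) * 5 = 30/64
  E: (16/64) * 2 = 32/64
  F: (20/64) * 2 = 40/64
  H: (15/64) * 3 = 45/64
Sum = (28 + 30 + 32 + 40 + 45)/64 = 175/64

L = 175/64 = 2.7344 bits/symbol


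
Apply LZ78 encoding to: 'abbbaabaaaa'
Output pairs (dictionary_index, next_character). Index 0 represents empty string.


LZ78 encoding steps:
Dictionary: {0: ''}
Step 1: w='' (idx 0), next='a' -> output (0, 'a'), add 'a' as idx 1
Step 2: w='' (idx 0), next='b' -> output (0, 'b'), add 'b' as idx 2
Step 3: w='b' (idx 2), next='b' -> output (2, 'b'), add 'bb' as idx 3
Step 4: w='a' (idx 1), next='a' -> output (1, 'a'), add 'aa' as idx 4
Step 5: w='b' (idx 2), next='a' -> output (2, 'a'), add 'ba' as idx 5
Step 6: w='aa' (idx 4), next='a' -> output (4, 'a'), add 'aaa' as idx 6


Encoded: [(0, 'a'), (0, 'b'), (2, 'b'), (1, 'a'), (2, 'a'), (4, 'a')]


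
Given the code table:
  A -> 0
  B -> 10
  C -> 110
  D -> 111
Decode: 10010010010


Decoding:
10 -> B
0 -> A
10 -> B
0 -> A
10 -> B
0 -> A
10 -> B


Result: BABABAB


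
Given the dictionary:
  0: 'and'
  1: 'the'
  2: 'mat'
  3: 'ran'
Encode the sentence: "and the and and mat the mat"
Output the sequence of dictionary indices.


Look up each word in the dictionary:
  'and' -> 0
  'the' -> 1
  'and' -> 0
  'and' -> 0
  'mat' -> 2
  'the' -> 1
  'mat' -> 2

Encoded: [0, 1, 0, 0, 2, 1, 2]


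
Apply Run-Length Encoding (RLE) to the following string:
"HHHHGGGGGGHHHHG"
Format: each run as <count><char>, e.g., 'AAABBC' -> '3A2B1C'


Scanning runs left to right:
  i=0: run of 'H' x 4 -> '4H'
  i=4: run of 'G' x 6 -> '6G'
  i=10: run of 'H' x 4 -> '4H'
  i=14: run of 'G' x 1 -> '1G'

RLE = 4H6G4H1G


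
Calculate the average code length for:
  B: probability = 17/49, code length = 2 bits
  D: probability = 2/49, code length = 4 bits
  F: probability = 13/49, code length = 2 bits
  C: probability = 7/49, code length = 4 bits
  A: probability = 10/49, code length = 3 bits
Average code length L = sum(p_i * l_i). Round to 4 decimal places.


Weighted contributions p_i * l_i:
  B: (17/49) * 2 = 34/49
  D: (2/49) * 4 = 8/49
  F: (13/49) * 2 = 26/49
  C: (7/49) * 4 = 28/49
  A: (10/49) * 3 = 30/49
Sum = (34 + 8 + 26 + 28 + 30)/49 = 126/49

L = 126/49 = 2.5714 bits/symbol


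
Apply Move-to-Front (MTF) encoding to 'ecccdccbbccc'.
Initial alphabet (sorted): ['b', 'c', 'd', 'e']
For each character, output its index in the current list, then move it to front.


MTF encoding:
'e': index 3 in ['b', 'c', 'd', 'e'] -> ['e', 'b', 'c', 'd']
'c': index 2 in ['e', 'b', 'c', 'd'] -> ['c', 'e', 'b', 'd']
'c': index 0 in ['c', 'e', 'b', 'd'] -> ['c', 'e', 'b', 'd']
'c': index 0 in ['c', 'e', 'b', 'd'] -> ['c', 'e', 'b', 'd']
'd': index 3 in ['c', 'e', 'b', 'd'] -> ['d', 'c', 'e', 'b']
'c': index 1 in ['d', 'c', 'e', 'b'] -> ['c', 'd', 'e', 'b']
'c': index 0 in ['c', 'd', 'e', 'b'] -> ['c', 'd', 'e', 'b']
'b': index 3 in ['c', 'd', 'e', 'b'] -> ['b', 'c', 'd', 'e']
'b': index 0 in ['b', 'c', 'd', 'e'] -> ['b', 'c', 'd', 'e']
'c': index 1 in ['b', 'c', 'd', 'e'] -> ['c', 'b', 'd', 'e']
'c': index 0 in ['c', 'b', 'd', 'e'] -> ['c', 'b', 'd', 'e']
'c': index 0 in ['c', 'b', 'd', 'e'] -> ['c', 'b', 'd', 'e']


Output: [3, 2, 0, 0, 3, 1, 0, 3, 0, 1, 0, 0]


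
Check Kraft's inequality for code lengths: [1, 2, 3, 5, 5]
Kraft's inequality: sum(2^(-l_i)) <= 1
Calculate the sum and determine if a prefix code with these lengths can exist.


Sum = 2^(-1) + 2^(-2) + 2^(-3) + 2^(-5) + 2^(-5)
    = 0.5 + 0.25 + 0.125 + 0.03125 + 0.03125
    = 30/32 = 0.9375
Since 0.9375 <= 1, Kraft's inequality IS satisfied.
A prefix code with these lengths CAN exist.

Kraft sum = 0.9375. Satisfied.


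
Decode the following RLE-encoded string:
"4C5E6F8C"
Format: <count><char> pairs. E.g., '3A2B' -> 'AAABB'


Expanding each <count><char> pair:
  4C -> 'CCCC'
  5E -> 'EEEEE'
  6F -> 'FFFFFF'
  8C -> 'CCCCCCCC'

Decoded = CCCCEEEEEFFFFFFCCCCCCCC


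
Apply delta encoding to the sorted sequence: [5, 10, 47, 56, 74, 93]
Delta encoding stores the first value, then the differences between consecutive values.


First value: 5
Deltas:
  10 - 5 = 5
  47 - 10 = 37
  56 - 47 = 9
  74 - 56 = 18
  93 - 74 = 19


Delta encoded: [5, 5, 37, 9, 18, 19]


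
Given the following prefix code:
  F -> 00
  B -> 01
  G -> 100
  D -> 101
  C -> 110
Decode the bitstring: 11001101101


Decoding step by step:
Bits 110 -> C
Bits 01 -> B
Bits 101 -> D
Bits 101 -> D


Decoded message: CBDD


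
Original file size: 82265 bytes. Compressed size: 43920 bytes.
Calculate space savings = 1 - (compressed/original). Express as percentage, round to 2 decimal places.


ratio = compressed/original = 43920/82265 = 0.533884
savings = 1 - ratio = 1 - 0.533884 = 0.466116
as a percentage: 0.466116 * 100 = 46.61%

Space savings = 1 - 43920/82265 = 46.61%


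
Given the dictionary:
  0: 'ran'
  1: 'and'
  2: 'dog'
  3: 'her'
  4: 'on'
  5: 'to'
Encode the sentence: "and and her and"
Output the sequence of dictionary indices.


Look up each word in the dictionary:
  'and' -> 1
  'and' -> 1
  'her' -> 3
  'and' -> 1

Encoded: [1, 1, 3, 1]


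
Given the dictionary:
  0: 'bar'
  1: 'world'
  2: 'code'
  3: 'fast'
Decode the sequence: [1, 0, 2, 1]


Look up each index in the dictionary:
  1 -> 'world'
  0 -> 'bar'
  2 -> 'code'
  1 -> 'world'

Decoded: "world bar code world"


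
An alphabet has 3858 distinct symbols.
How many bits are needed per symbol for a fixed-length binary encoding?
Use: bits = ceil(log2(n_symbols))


log2(3858) = 11.9136
Bracket: 2^11 = 2048 < 3858 <= 2^12 = 4096
So ceil(log2(3858)) = 12

bits = ceil(log2(3858)) = ceil(11.9136) = 12 bits


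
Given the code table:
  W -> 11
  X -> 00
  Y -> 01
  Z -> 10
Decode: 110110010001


Decoding:
11 -> W
01 -> Y
10 -> Z
01 -> Y
00 -> X
01 -> Y


Result: WYZYXY


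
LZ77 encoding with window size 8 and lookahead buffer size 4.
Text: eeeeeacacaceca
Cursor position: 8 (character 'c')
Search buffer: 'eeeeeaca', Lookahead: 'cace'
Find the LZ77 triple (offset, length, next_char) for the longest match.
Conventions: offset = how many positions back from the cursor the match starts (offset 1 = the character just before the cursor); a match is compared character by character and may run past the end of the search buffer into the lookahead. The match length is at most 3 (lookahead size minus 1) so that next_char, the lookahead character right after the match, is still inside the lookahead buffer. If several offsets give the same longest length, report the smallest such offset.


Try each offset into the search buffer:
  offset=1 (pos 7, char 'a'): match length 0
  offset=2 (pos 6, char 'c'): match length 3
  offset=3 (pos 5, char 'a'): match length 0
  offset=4 (pos 4, char 'e'): match length 0
  offset=5 (pos 3, char 'e'): match length 0
  offset=6 (pos 2, char 'e'): match length 0
  offset=7 (pos 1, char 'e'): match length 0
  offset=8 (pos 0, char 'e'): match length 0
Longest match has length 3 at offset 2.
next_char = character at position 8 + 3 = 11 -> 'e'

Best match: offset=2, length=3 (matching 'cac' starting at position 6)
LZ77 triple: (2, 3, 'e')


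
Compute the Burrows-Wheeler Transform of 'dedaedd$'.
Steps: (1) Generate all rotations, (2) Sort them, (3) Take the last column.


Rotations (sorted):
  0: $dedaedd -> last char: d
  1: aedd$ded -> last char: d
  2: d$dedaed -> last char: d
  3: daedd$de -> last char: e
  4: dd$dedae -> last char: e
  5: dedaedd$ -> last char: $
  6: edaedd$d -> last char: d
  7: edd$deda -> last char: a


BWT = dddee$da


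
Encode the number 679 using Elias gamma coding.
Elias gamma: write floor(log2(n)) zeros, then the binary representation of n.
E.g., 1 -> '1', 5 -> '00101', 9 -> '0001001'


num_bits = floor(log2(679)) + 1 = 10
leading_zeros = num_bits - 1 = 9
binary(679) = 1010100111

Elias gamma(679) = '000000000' + '1010100111' = 0000000001010100111 (19 bits)


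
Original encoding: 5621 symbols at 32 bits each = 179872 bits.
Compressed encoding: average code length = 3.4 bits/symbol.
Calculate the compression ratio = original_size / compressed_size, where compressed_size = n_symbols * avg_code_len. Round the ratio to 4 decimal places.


original_size = n_symbols * orig_bits = 5621 * 32 = 179872 bits
compressed_size = n_symbols * avg_code_len = 5621 * 3.4 = 19111.4 bits
ratio = original_size / compressed_size = 179872 / 19111.4 = 9.4118

Compression ratio = 9.4118


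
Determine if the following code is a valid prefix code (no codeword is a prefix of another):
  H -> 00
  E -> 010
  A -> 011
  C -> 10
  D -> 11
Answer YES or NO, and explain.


Checking each pair (does one codeword prefix another?):
  H='00' vs E='010': no prefix
  H='00' vs A='011': no prefix
  H='00' vs C='10': no prefix
  H='00' vs D='11': no prefix
  E='010' vs H='00': no prefix
  E='010' vs A='011': no prefix
  E='010' vs C='10': no prefix
  E='010' vs D='11': no prefix
  A='011' vs H='00': no prefix
  A='011' vs E='010': no prefix
  A='011' vs C='10': no prefix
  A='011' vs D='11': no prefix
  C='10' vs H='00': no prefix
  C='10' vs E='010': no prefix
  C='10' vs A='011': no prefix
  C='10' vs D='11': no prefix
  D='11' vs H='00': no prefix
  D='11' vs E='010': no prefix
  D='11' vs A='011': no prefix
  D='11' vs C='10': no prefix
No violation found over all pairs.

YES -- this is a valid prefix code. No codeword is a prefix of any other codeword.


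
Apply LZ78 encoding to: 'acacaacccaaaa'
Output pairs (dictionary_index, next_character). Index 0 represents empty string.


LZ78 encoding steps:
Dictionary: {0: ''}
Step 1: w='' (idx 0), next='a' -> output (0, 'a'), add 'a' as idx 1
Step 2: w='' (idx 0), next='c' -> output (0, 'c'), add 'c' as idx 2
Step 3: w='a' (idx 1), next='c' -> output (1, 'c'), add 'ac' as idx 3
Step 4: w='a' (idx 1), next='a' -> output (1, 'a'), add 'aa' as idx 4
Step 5: w='c' (idx 2), next='c' -> output (2, 'c'), add 'cc' as idx 5
Step 6: w='c' (idx 2), next='a' -> output (2, 'a'), add 'ca' as idx 6
Step 7: w='aa' (idx 4), next='a' -> output (4, 'a'), add 'aaa' as idx 7


Encoded: [(0, 'a'), (0, 'c'), (1, 'c'), (1, 'a'), (2, 'c'), (2, 'a'), (4, 'a')]


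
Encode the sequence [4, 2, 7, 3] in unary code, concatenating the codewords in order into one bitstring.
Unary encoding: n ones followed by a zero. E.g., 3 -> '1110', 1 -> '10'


Encode each number as n ones followed by a terminating 0:
  4 -> 11110 (5 bits)
  2 -> 110 (3 bits)
  7 -> 11111110 (8 bits)
  3 -> 1110 (4 bits)
Total length = 5 + 3 + 8 + 4 = 20 bits.

Unary([4, 2, 7, 3]) = 11110110111111101110 (20 bits)


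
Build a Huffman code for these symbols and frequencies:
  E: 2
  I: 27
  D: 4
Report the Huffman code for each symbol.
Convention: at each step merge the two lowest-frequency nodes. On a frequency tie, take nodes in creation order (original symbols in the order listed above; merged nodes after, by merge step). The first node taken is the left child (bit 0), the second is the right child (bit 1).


Huffman tree construction:
Step 1: Merge E(2) + D(4) = 6
Step 2: Merge (E+D)(6) + I(27) = 33
Read each symbol's code off the tree from the root (left child = 0, right child = 1).

Codes:
  E: 00 (length 2)
  I: 1 (length 1)
  D: 01 (length 2)
Average code length: 39/33 = 1.1818 bits/symbol


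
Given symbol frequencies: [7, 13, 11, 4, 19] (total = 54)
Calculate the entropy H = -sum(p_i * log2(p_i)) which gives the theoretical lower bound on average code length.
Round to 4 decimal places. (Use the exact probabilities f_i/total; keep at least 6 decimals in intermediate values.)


Per-symbol terms -p_i * log2(p_i) with p_i = f_i/54:
  p = 7/54 = 0.129630: log2(p) = -2.947533, -p*log2(p) = 0.382088
  p = 13/54 = 0.240741: log2(p) = -2.054448, -p*log2(p) = 0.494589
  p = 11/54 = 0.203704: log2(p) = -2.295456, -p*log2(p) = 0.467593
  p = 4/54 = 0.074074: log2(p) = -3.754888, -p*log2(p) = 0.278140
  p = 19/54 = 0.351852: log2(p) = -1.506960, -p*log2(p) = 0.530227
H = 0.382088 + 0.494589 + 0.467593 + 0.278140 + 0.530227 = 2.152637

H = 2.1526 bits/symbol


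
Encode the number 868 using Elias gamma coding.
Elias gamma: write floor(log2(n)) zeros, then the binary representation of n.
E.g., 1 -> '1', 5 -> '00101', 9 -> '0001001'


num_bits = floor(log2(868)) + 1 = 10
leading_zeros = num_bits - 1 = 9
binary(868) = 1101100100

Elias gamma(868) = '000000000' + '1101100100' = 0000000001101100100 (19 bits)


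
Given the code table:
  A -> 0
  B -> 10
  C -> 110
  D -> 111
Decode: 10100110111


Decoding:
10 -> B
10 -> B
0 -> A
110 -> C
111 -> D


Result: BBACD


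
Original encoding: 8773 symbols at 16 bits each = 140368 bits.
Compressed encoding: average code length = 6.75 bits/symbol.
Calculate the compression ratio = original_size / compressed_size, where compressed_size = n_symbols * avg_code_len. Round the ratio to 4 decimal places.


original_size = n_symbols * orig_bits = 8773 * 16 = 140368 bits
compressed_size = n_symbols * avg_code_len = 8773 * 6.75 = 59217.75 bits
ratio = original_size / compressed_size = 140368 / 59217.75 = 2.3704

Compression ratio = 2.3704


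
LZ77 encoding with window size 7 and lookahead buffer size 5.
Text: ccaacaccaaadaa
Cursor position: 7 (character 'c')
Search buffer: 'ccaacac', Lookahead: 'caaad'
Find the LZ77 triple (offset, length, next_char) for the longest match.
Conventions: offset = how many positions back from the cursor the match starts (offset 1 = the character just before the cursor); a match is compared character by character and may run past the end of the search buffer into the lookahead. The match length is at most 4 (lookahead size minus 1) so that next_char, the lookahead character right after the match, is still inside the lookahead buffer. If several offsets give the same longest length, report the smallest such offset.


Try each offset into the search buffer:
  offset=1 (pos 6, char 'c'): match length 1
  offset=2 (pos 5, char 'a'): match length 0
  offset=3 (pos 4, char 'c'): match length 2
  offset=4 (pos 3, char 'a'): match length 0
  offset=5 (pos 2, char 'a'): match length 0
  offset=6 (pos 1, char 'c'): match length 3
  offset=7 (pos 0, char 'c'): match length 1
Longest match has length 3 at offset 6.
next_char = character at position 7 + 3 = 10 -> 'a'

Best match: offset=6, length=3 (matching 'caa' starting at position 1)
LZ77 triple: (6, 3, 'a')


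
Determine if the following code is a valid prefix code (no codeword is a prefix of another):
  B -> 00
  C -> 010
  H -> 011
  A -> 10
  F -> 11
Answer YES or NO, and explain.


Checking each pair (does one codeword prefix another?):
  B='00' vs C='010': no prefix
  B='00' vs H='011': no prefix
  B='00' vs A='10': no prefix
  B='00' vs F='11': no prefix
  C='010' vs B='00': no prefix
  C='010' vs H='011': no prefix
  C='010' vs A='10': no prefix
  C='010' vs F='11': no prefix
  H='011' vs B='00': no prefix
  H='011' vs C='010': no prefix
  H='011' vs A='10': no prefix
  H='011' vs F='11': no prefix
  A='10' vs B='00': no prefix
  A='10' vs C='010': no prefix
  A='10' vs H='011': no prefix
  A='10' vs F='11': no prefix
  F='11' vs B='00': no prefix
  F='11' vs C='010': no prefix
  F='11' vs H='011': no prefix
  F='11' vs A='10': no prefix
No violation found over all pairs.

YES -- this is a valid prefix code. No codeword is a prefix of any other codeword.


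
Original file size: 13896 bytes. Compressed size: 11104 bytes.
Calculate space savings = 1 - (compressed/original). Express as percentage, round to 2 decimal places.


ratio = compressed/original = 11104/13896 = 0.799079
savings = 1 - ratio = 1 - 0.799079 = 0.200921
as a percentage: 0.200921 * 100 = 20.09%

Space savings = 1 - 11104/13896 = 20.09%


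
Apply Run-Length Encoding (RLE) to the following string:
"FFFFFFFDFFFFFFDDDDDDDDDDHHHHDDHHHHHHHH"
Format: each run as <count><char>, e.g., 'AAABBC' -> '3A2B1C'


Scanning runs left to right:
  i=0: run of 'F' x 7 -> '7F'
  i=7: run of 'D' x 1 -> '1D'
  i=8: run of 'F' x 6 -> '6F'
  i=14: run of 'D' x 10 -> '10D'
  i=24: run of 'H' x 4 -> '4H'
  i=28: run of 'D' x 2 -> '2D'
  i=30: run of 'H' x 8 -> '8H'

RLE = 7F1D6F10D4H2D8H


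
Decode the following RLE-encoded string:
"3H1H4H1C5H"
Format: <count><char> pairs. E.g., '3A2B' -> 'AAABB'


Expanding each <count><char> pair:
  3H -> 'HHH'
  1H -> 'H'
  4H -> 'HHHH'
  1C -> 'C'
  5H -> 'HHHHH'

Decoded = HHHHHHHHCHHHHH


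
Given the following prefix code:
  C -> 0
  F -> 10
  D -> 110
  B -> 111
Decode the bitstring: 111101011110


Decoding step by step:
Bits 111 -> B
Bits 10 -> F
Bits 10 -> F
Bits 111 -> B
Bits 10 -> F


Decoded message: BFFBF


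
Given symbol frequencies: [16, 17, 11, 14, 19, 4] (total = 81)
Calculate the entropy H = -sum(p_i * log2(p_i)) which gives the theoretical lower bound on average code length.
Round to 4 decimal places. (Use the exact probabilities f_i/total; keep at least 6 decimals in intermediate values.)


Per-symbol terms -p_i * log2(p_i) with p_i = f_i/81:
  p = 16/81 = 0.197531: log2(p) = -2.339850, -p*log2(p) = 0.462193
  p = 17/81 = 0.209877: log2(p) = -2.252387, -p*log2(p) = 0.472723
  p = 11/81 = 0.135802: log2(p) = -2.880418, -p*log2(p) = 0.391168
  p = 14/81 = 0.172840: log2(p) = -2.532495, -p*log2(p) = 0.437715
  p = 19/81 = 0.234568: log2(p) = -2.091922, -p*log2(p) = 0.490698
  p = 4/81 = 0.049383: log2(p) = -4.339850, -p*log2(p) = 0.214314
H = 0.462193 + 0.472723 + 0.391168 + 0.437715 + 0.490698 + 0.214314 = 2.468811

H = 2.4688 bits/symbol


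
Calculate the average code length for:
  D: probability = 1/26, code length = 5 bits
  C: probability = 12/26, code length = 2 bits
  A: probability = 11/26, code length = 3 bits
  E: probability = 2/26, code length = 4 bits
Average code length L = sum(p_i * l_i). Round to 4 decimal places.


Weighted contributions p_i * l_i:
  D: (1/26) * 5 = 5/26
  C: (12/26) * 2 = 24/26
  A: (11/26) * 3 = 33/26
  E: (2/26) * 4 = 8/26
Sum = (5 + 24 + 33 + 8)/26 = 70/26

L = 70/26 = 2.6923 bits/symbol


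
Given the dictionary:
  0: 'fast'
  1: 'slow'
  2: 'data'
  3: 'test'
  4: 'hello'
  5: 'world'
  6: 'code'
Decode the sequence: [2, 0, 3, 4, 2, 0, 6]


Look up each index in the dictionary:
  2 -> 'data'
  0 -> 'fast'
  3 -> 'test'
  4 -> 'hello'
  2 -> 'data'
  0 -> 'fast'
  6 -> 'code'

Decoded: "data fast test hello data fast code"


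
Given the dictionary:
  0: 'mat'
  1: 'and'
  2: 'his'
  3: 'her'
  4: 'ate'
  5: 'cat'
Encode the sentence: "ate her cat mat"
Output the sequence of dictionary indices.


Look up each word in the dictionary:
  'ate' -> 4
  'her' -> 3
  'cat' -> 5
  'mat' -> 0

Encoded: [4, 3, 5, 0]


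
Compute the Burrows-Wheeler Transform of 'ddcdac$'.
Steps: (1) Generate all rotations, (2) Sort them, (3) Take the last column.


Rotations (sorted):
  0: $ddcdac -> last char: c
  1: ac$ddcd -> last char: d
  2: c$ddcda -> last char: a
  3: cdac$dd -> last char: d
  4: dac$ddc -> last char: c
  5: dcdac$d -> last char: d
  6: ddcdac$ -> last char: $


BWT = cdadcd$


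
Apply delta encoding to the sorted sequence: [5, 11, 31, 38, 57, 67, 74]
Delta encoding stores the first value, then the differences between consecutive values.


First value: 5
Deltas:
  11 - 5 = 6
  31 - 11 = 20
  38 - 31 = 7
  57 - 38 = 19
  67 - 57 = 10
  74 - 67 = 7


Delta encoded: [5, 6, 20, 7, 19, 10, 7]


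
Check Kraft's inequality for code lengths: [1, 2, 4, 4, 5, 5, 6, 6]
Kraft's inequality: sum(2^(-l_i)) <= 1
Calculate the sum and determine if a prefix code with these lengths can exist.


Sum = 2^(-1) + 2^(-2) + 2^(-4) + 2^(-4) + 2^(-5) + 2^(-5) + 2^(-6) + 2^(-6)
    = 0.5 + 0.25 + 0.0625 + 0.0625 + 0.03125 + 0.03125 + 0.015625 + 0.015625
    = 62/64 = 0.96875
Since 0.96875 <= 1, Kraft's inequality IS satisfied.
A prefix code with these lengths CAN exist.

Kraft sum = 0.96875. Satisfied.


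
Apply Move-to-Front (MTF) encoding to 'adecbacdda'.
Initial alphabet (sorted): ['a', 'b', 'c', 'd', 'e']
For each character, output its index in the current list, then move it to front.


MTF encoding:
'a': index 0 in ['a', 'b', 'c', 'd', 'e'] -> ['a', 'b', 'c', 'd', 'e']
'd': index 3 in ['a', 'b', 'c', 'd', 'e'] -> ['d', 'a', 'b', 'c', 'e']
'e': index 4 in ['d', 'a', 'b', 'c', 'e'] -> ['e', 'd', 'a', 'b', 'c']
'c': index 4 in ['e', 'd', 'a', 'b', 'c'] -> ['c', 'e', 'd', 'a', 'b']
'b': index 4 in ['c', 'e', 'd', 'a', 'b'] -> ['b', 'c', 'e', 'd', 'a']
'a': index 4 in ['b', 'c', 'e', 'd', 'a'] -> ['a', 'b', 'c', 'e', 'd']
'c': index 2 in ['a', 'b', 'c', 'e', 'd'] -> ['c', 'a', 'b', 'e', 'd']
'd': index 4 in ['c', 'a', 'b', 'e', 'd'] -> ['d', 'c', 'a', 'b', 'e']
'd': index 0 in ['d', 'c', 'a', 'b', 'e'] -> ['d', 'c', 'a', 'b', 'e']
'a': index 2 in ['d', 'c', 'a', 'b', 'e'] -> ['a', 'd', 'c', 'b', 'e']


Output: [0, 3, 4, 4, 4, 4, 2, 4, 0, 2]


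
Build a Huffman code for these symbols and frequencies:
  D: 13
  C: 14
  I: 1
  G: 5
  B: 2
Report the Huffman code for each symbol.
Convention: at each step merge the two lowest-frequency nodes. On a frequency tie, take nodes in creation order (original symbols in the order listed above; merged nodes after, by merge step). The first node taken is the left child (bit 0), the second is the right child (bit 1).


Huffman tree construction:
Step 1: Merge I(1) + B(2) = 3
Step 2: Merge (I+B)(3) + G(5) = 8
Step 3: Merge ((I+B)+G)(8) + D(13) = 21
Step 4: Merge C(14) + (((I+B)+G)+D)(21) = 35
Read each symbol's code off the tree from the root (left child = 0, right child = 1).

Codes:
  D: 11 (length 2)
  C: 0 (length 1)
  I: 1000 (length 4)
  G: 101 (length 3)
  B: 1001 (length 4)
Average code length: 67/35 = 1.9143 bits/symbol


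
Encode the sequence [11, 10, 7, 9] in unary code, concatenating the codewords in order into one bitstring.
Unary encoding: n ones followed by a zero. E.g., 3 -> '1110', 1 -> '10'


Encode each number as n ones followed by a terminating 0:
  11 -> 111111111110 (12 bits)
  10 -> 11111111110 (11 bits)
  7 -> 11111110 (8 bits)
  9 -> 1111111110 (10 bits)
Total length = 12 + 11 + 8 + 10 = 41 bits.

Unary([11, 10, 7, 9]) = 11111111111011111111110111111101111111110 (41 bits)


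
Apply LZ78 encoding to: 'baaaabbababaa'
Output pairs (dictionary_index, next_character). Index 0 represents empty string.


LZ78 encoding steps:
Dictionary: {0: ''}
Step 1: w='' (idx 0), next='b' -> output (0, 'b'), add 'b' as idx 1
Step 2: w='' (idx 0), next='a' -> output (0, 'a'), add 'a' as idx 2
Step 3: w='a' (idx 2), next='a' -> output (2, 'a'), add 'aa' as idx 3
Step 4: w='a' (idx 2), next='b' -> output (2, 'b'), add 'ab' as idx 4
Step 5: w='b' (idx 1), next='a' -> output (1, 'a'), add 'ba' as idx 5
Step 6: w='ba' (idx 5), next='b' -> output (5, 'b'), add 'bab' as idx 6
Step 7: w='aa' (idx 3), end of input -> output (3, '')


Encoded: [(0, 'b'), (0, 'a'), (2, 'a'), (2, 'b'), (1, 'a'), (5, 'b'), (3, '')]
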